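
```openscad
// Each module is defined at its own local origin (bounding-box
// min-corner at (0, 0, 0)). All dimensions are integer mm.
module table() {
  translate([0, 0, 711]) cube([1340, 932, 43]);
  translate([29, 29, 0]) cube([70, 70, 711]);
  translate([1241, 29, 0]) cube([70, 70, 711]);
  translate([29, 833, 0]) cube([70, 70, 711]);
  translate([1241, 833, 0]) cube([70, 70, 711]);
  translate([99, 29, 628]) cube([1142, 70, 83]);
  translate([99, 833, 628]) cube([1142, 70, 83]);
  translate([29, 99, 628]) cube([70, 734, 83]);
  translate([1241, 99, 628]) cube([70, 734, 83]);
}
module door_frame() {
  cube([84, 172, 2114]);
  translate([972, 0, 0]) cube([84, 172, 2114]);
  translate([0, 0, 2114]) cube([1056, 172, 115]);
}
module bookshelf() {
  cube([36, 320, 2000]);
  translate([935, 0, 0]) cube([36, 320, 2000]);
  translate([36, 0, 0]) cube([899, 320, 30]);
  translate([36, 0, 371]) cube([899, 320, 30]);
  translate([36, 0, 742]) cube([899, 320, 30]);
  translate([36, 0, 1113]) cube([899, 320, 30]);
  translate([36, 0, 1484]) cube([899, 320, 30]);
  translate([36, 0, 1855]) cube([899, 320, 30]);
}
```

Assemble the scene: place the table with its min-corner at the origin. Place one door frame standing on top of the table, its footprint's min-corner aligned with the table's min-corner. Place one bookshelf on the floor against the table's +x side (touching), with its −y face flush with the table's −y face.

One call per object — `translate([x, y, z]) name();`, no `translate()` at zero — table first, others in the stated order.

table();
translate([0, 0, 754]) door_frame();
translate([1340, 0, 0]) bookshelf();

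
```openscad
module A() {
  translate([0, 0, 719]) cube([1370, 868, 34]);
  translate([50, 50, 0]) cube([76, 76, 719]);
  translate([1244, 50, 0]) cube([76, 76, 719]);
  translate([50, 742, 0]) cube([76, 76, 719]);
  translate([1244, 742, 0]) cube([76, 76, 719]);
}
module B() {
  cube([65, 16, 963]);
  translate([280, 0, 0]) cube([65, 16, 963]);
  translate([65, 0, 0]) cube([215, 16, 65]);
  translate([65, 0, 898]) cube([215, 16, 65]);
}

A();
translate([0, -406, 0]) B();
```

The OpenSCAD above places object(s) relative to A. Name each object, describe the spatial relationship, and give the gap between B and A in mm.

A is a table. B is a picture frame. The picture frame is on the floor beside the table on its −y side. The gap between the picture frame and the table is 390 mm.

The picture frame's nearest face is 390 mm from the table's −y face.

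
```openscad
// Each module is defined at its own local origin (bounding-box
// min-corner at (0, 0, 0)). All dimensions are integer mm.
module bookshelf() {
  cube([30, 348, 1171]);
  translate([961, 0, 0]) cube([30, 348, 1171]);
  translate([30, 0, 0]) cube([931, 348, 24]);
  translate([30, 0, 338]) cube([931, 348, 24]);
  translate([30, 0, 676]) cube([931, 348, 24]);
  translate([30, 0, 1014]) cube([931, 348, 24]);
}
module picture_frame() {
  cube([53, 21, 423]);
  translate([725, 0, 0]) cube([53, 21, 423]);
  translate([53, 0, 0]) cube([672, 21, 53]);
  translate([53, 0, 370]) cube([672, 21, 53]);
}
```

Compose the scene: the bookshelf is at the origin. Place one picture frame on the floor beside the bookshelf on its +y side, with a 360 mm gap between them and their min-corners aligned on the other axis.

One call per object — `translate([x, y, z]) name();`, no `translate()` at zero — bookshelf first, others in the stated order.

bookshelf();
translate([0, 708, 0]) picture_frame();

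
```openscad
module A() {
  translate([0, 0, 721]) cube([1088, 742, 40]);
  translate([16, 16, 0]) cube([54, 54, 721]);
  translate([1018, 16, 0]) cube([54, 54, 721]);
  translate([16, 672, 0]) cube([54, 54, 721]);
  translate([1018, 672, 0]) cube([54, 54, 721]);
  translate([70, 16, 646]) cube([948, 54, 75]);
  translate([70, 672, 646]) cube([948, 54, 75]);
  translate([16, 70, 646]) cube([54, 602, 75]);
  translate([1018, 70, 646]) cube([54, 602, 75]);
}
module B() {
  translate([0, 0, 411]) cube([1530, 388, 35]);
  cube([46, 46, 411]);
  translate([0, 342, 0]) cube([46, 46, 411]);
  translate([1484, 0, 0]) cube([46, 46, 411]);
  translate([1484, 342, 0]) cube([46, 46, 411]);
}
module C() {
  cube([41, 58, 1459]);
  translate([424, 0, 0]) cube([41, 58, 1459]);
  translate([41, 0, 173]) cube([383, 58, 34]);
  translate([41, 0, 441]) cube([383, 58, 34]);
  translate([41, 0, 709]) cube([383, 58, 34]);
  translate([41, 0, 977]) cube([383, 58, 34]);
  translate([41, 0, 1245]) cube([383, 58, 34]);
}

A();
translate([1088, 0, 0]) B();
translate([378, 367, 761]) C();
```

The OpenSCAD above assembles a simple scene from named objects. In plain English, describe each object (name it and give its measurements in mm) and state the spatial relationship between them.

A is a rectangular dining table. The top is 1088×742×40 mm with its upper surface at z = 761 mm. It stands on four 54×54 mm square legs, each inset 16 mm from the nearest pair of top edges, running from the floor to the underside of the top. Four apron rails, 54 mm thick and 75 mm tall, run between adjacent legs with their top edges flush with the underside of the top and their outer faces flush with the legs' outer faces.

B is a bench: a 1530×388 mm seat slab, 35 mm thick, top at z = 446 mm, on four 46×46 mm square legs flush with the seat corners and standing on z = 0.

C is a straight ladder. Two 41×58 mm vertical rails, 1459 mm tall, stand 465 mm apart (outside-to-outside) with their front faces coplanar on the −y side. 5 rungs, each 58 mm deep and 34 mm tall, span between the inner faces of the rails, front faces flush with the rails. The lowest rung's underside is at z = 173 mm and rungs are spaced 268 mm apart (underside to underside).

The bench is against the table's +x side, with their −y faces flush. The ladder is on top of the table.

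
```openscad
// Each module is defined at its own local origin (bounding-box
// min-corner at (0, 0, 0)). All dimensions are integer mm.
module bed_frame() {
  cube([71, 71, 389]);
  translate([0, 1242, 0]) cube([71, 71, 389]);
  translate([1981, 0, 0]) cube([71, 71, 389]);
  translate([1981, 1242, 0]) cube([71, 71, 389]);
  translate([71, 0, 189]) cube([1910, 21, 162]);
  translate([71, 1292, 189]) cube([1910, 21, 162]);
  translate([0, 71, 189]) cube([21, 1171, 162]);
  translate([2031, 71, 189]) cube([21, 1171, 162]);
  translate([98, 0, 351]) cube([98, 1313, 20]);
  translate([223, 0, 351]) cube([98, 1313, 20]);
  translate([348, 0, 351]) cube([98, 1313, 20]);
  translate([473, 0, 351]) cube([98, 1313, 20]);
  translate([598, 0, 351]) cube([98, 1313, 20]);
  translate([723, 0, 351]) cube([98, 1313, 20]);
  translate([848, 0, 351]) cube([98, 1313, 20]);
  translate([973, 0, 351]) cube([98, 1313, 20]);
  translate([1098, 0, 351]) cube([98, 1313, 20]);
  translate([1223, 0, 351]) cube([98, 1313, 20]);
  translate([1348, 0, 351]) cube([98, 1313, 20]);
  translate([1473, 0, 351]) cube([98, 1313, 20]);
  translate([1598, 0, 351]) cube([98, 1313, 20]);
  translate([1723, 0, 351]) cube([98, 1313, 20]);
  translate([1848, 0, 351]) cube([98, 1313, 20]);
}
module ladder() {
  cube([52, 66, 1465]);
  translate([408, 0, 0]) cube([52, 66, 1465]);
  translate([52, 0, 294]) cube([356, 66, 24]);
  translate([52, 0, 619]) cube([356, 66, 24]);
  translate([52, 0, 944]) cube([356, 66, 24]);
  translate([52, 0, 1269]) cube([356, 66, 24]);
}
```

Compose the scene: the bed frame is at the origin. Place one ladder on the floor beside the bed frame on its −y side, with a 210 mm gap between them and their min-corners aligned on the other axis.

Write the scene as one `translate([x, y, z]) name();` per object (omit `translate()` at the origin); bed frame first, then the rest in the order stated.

bed_frame();
translate([0, -276, 0]) ladder();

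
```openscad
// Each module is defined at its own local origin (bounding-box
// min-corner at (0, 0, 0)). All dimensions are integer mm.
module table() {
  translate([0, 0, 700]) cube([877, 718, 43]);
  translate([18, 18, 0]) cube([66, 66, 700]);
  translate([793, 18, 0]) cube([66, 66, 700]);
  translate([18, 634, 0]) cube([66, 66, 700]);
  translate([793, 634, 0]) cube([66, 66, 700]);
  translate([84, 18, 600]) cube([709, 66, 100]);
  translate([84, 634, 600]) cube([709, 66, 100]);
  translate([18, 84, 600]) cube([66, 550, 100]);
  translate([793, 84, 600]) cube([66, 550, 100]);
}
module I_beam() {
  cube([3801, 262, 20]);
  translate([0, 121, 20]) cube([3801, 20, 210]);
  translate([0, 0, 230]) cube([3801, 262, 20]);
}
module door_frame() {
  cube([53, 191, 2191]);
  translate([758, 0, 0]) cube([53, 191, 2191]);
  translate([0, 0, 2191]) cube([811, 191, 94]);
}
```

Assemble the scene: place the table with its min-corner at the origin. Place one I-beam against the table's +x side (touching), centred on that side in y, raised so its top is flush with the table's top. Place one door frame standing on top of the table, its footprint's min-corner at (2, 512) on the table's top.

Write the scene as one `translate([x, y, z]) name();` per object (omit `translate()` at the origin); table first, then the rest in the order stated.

table();
translate([877, 228, 493]) I_beam();
translate([2, 512, 743]) door_frame();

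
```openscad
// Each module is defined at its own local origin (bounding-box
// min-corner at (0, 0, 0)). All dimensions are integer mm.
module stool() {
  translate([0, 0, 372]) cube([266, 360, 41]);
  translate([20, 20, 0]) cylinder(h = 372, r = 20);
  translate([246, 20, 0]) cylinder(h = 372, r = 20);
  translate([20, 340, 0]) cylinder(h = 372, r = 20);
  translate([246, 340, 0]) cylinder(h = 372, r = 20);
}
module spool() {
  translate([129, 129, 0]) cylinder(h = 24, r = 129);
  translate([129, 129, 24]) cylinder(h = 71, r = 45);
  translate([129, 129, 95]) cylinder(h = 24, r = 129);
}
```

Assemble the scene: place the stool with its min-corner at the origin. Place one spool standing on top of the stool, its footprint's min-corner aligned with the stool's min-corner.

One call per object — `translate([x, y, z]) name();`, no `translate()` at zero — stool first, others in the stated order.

stool();
translate([0, 0, 413]) spool();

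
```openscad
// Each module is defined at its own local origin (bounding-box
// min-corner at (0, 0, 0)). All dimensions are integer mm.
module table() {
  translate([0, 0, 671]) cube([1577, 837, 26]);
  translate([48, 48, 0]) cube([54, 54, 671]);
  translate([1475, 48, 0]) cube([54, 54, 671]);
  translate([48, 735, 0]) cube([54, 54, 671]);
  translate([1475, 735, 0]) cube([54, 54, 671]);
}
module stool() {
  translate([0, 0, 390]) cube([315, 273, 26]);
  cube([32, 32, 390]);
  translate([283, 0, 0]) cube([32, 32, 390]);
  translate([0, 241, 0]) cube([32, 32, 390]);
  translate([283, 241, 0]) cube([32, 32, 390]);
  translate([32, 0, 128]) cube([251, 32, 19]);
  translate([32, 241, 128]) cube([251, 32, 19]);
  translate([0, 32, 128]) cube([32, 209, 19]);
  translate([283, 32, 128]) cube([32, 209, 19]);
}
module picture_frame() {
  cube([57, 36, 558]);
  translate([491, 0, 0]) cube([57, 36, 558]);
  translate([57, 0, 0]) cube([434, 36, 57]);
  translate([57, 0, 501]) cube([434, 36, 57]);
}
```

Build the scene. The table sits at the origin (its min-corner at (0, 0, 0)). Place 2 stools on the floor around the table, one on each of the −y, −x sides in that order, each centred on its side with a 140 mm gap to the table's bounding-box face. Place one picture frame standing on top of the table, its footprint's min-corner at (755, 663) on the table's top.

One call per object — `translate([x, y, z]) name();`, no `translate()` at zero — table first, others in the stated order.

table();
translate([631, -413, 0]) stool();
translate([-455, 282, 0]) stool();
translate([755, 663, 697]) picture_frame();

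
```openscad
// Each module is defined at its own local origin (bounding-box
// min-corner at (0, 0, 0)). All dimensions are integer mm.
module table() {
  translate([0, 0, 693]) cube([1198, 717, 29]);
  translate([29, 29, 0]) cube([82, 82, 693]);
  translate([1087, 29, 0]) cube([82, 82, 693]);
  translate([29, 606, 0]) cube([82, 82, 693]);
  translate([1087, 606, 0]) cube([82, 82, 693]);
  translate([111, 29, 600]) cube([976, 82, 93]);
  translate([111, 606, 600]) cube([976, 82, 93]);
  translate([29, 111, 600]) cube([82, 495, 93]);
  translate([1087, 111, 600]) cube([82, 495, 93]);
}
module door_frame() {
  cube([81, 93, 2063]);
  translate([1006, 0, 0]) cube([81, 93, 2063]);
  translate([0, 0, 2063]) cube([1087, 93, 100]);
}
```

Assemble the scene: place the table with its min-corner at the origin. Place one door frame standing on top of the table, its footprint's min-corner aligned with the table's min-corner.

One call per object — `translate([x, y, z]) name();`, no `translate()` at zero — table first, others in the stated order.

table();
translate([0, 0, 722]) door_frame();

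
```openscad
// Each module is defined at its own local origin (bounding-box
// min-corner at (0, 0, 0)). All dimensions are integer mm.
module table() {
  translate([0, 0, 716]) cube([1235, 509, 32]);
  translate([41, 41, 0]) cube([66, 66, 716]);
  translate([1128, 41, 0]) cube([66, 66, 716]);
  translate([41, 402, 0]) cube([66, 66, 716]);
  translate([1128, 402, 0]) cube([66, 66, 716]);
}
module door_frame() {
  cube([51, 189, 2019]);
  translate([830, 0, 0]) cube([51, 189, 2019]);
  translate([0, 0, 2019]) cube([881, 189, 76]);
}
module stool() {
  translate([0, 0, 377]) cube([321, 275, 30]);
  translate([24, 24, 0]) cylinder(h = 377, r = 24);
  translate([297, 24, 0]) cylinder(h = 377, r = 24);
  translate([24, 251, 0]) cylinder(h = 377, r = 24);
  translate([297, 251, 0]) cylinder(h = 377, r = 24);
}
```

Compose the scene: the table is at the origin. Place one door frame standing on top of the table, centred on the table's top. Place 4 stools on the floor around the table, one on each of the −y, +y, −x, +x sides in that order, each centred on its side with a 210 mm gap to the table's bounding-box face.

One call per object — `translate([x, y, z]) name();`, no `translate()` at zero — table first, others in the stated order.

table();
translate([177, 160, 748]) door_frame();
translate([457, -485, 0]) stool();
translate([457, 719, 0]) stool();
translate([-531, 117, 0]) stool();
translate([1445, 117, 0]) stool();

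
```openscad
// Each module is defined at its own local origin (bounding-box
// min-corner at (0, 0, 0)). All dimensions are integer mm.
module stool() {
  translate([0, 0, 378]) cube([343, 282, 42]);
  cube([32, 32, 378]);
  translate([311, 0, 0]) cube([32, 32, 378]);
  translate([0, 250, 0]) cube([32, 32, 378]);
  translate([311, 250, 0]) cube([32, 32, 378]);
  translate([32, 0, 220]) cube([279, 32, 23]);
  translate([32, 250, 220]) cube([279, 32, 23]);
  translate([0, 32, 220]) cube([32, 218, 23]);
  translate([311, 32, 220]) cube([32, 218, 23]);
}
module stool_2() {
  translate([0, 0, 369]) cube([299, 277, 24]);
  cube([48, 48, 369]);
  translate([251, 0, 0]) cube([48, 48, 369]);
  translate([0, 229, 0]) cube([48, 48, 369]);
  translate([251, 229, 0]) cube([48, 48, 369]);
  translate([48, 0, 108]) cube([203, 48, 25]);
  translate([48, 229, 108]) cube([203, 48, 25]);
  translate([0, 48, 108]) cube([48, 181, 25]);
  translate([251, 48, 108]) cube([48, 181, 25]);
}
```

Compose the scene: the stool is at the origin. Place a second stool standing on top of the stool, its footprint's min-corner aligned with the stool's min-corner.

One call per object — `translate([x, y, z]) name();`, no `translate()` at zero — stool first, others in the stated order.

stool();
translate([0, 0, 420]) stool_2();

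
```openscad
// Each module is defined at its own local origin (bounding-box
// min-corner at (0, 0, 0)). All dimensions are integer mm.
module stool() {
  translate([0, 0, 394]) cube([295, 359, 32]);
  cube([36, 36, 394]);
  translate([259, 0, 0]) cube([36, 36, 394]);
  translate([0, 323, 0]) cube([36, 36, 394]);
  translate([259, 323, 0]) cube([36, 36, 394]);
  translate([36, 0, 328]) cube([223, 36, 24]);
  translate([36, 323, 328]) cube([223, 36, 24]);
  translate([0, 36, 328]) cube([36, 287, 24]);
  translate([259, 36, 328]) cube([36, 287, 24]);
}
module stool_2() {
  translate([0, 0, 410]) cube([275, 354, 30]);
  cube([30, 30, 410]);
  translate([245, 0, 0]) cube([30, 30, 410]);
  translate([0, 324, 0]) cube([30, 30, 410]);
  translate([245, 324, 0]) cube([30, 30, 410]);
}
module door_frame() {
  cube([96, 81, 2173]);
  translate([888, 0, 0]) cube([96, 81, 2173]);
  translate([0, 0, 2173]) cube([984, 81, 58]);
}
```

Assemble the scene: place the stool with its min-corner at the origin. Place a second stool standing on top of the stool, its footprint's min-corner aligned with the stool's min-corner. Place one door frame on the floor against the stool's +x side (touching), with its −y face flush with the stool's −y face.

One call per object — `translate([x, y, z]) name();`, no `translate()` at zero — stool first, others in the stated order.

stool();
translate([0, 0, 426]) stool_2();
translate([295, 0, 0]) door_frame();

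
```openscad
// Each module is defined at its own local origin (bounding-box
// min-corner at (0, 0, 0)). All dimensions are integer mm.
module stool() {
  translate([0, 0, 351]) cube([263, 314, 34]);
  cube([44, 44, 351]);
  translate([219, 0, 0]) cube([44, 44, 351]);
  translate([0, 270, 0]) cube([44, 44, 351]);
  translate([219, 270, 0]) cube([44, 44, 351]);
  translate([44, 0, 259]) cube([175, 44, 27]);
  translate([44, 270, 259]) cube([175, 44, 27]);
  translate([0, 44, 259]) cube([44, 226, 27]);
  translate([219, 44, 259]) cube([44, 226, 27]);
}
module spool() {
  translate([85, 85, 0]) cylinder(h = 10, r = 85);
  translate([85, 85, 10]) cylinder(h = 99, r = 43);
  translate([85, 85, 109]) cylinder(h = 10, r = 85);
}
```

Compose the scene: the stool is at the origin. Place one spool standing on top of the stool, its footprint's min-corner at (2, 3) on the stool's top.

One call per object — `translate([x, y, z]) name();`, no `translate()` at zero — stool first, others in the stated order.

stool();
translate([2, 3, 385]) spool();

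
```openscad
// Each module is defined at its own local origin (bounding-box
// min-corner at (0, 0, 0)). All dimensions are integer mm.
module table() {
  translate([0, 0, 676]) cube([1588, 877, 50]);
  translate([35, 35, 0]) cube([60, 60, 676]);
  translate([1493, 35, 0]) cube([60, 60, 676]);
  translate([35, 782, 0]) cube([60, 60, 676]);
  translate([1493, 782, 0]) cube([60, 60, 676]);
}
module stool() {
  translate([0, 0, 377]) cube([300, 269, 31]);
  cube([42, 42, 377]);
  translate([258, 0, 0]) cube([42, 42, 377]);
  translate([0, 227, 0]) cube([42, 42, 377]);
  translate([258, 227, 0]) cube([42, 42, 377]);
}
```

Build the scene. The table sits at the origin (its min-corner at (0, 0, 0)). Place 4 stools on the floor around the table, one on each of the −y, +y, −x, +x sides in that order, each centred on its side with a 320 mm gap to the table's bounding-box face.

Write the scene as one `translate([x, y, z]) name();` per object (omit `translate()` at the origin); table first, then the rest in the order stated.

table();
translate([644, -589, 0]) stool();
translate([644, 1197, 0]) stool();
translate([-620, 304, 0]) stool();
translate([1908, 304, 0]) stool();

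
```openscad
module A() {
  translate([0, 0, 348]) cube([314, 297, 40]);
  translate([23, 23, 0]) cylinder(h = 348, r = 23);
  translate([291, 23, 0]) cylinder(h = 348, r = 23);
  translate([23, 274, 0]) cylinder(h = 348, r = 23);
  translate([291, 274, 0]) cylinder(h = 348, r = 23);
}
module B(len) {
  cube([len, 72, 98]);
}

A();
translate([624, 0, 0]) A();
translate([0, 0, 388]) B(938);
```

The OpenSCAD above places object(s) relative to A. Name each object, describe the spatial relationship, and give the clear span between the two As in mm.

Second stool starts at x = 624; first ends at x = 314; clear span = 624 − 314 = 310 mm.

A is a stool. B is a beam. A beam spans the tops of two stools. The clear span between the two stools is 310 mm.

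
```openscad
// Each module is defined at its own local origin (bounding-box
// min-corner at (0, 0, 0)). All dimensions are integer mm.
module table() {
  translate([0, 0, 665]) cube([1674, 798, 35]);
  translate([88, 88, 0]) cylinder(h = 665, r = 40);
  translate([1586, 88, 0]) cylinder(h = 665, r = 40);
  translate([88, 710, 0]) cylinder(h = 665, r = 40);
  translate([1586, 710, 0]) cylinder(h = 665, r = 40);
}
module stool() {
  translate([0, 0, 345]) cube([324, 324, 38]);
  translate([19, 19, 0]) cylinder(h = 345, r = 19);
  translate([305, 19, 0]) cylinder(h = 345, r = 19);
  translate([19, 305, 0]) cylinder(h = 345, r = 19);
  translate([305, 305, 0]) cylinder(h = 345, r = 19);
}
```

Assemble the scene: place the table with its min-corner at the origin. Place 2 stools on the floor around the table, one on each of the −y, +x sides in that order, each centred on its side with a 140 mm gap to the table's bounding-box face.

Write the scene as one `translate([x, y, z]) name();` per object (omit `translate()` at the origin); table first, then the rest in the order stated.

table();
translate([675, -464, 0]) stool();
translate([1814, 237, 0]) stool();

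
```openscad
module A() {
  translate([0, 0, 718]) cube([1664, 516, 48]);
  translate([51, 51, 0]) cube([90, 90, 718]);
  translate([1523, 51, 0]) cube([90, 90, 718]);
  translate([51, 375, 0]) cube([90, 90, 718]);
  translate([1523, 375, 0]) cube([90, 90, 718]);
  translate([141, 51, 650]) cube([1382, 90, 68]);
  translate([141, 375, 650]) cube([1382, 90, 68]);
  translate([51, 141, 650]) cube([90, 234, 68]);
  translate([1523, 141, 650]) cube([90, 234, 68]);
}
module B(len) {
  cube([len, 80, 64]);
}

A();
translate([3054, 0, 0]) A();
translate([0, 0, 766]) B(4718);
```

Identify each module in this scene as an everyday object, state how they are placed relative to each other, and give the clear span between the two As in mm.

Second table starts at x = 3054; first ends at x = 1664; clear span = 3054 − 1664 = 1390 mm.

A is a table. B is a beam. A beam spans the tops of two tables. The clear span between the two tables is 1390 mm.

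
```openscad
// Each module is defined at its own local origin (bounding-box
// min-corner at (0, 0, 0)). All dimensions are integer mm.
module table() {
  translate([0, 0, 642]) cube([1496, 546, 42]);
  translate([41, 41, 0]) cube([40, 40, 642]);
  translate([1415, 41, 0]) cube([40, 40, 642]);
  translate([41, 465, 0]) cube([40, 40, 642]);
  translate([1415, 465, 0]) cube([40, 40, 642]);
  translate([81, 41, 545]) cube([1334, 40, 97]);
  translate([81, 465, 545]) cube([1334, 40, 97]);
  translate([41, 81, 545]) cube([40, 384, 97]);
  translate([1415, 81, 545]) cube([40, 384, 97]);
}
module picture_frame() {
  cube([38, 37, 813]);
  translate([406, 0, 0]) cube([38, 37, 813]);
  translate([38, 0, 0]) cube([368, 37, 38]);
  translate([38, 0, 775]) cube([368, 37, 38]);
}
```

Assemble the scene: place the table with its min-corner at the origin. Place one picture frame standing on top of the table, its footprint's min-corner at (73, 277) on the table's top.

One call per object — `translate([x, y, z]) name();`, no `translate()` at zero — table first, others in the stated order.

table();
translate([73, 277, 684]) picture_frame();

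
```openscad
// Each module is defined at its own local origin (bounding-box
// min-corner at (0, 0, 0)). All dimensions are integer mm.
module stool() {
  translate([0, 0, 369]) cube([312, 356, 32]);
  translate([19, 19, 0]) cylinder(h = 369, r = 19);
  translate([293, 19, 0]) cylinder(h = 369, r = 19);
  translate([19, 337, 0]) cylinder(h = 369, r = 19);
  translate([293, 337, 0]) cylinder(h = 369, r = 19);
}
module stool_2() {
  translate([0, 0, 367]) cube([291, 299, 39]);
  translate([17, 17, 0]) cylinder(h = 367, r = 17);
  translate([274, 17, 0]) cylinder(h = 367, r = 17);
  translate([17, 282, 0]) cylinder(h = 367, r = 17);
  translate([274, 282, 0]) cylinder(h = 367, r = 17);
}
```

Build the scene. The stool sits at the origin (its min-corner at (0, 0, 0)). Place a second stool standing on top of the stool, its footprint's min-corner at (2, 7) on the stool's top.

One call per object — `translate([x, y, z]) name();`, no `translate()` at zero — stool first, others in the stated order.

stool();
translate([2, 7, 401]) stool_2();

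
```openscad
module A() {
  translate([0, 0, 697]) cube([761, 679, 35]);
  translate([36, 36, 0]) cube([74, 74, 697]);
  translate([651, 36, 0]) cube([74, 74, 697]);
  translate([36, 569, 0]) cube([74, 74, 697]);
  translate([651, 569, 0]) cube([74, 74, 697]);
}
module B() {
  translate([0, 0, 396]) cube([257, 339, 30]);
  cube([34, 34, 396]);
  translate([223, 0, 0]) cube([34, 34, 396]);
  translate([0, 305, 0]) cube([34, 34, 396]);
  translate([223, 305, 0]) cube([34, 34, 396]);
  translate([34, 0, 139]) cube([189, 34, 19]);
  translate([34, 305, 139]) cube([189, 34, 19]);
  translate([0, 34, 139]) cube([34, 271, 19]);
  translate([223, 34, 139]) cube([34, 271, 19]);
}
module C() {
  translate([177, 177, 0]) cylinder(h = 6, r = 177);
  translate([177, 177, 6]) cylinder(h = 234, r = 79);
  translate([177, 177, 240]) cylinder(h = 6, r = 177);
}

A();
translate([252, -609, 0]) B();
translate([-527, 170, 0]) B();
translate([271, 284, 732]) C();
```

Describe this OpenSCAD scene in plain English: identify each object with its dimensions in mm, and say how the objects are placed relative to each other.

A is a table: top 761 mm (x) × 679 mm (y), 35 mm thick, upper face at z = 732 mm, on four 74×74 mm square legs, each inset 36 mm from the nearest pair of top edges, running from z = 0 to the bottom of the top.

B is a four-legged stool. The seat is a 257×339×30 mm slab whose top surface is at z = 426 mm; four square legs, each 34×34 mm in cross-section, run from the floor (z = 0) to the underside of the seat, each flush with a corner of the seat. Four stretchers, 34 mm wide and 19 mm tall, connect adjacent legs with their undersides at z = 139 mm, each running between the inner faces of the legs it joins and aligned with the legs' outer faces on the other axis.

C is a spool: two coaxial disc flanges of radius 177 mm and thickness 6 mm, joined by a core cylinder of radius 79 mm and height 234 mm. The lower flange rests on z = 0 and the three cylinders share a vertical axis.

Two stools sit around the table at the −y, −x sides. The spool is on top of the table.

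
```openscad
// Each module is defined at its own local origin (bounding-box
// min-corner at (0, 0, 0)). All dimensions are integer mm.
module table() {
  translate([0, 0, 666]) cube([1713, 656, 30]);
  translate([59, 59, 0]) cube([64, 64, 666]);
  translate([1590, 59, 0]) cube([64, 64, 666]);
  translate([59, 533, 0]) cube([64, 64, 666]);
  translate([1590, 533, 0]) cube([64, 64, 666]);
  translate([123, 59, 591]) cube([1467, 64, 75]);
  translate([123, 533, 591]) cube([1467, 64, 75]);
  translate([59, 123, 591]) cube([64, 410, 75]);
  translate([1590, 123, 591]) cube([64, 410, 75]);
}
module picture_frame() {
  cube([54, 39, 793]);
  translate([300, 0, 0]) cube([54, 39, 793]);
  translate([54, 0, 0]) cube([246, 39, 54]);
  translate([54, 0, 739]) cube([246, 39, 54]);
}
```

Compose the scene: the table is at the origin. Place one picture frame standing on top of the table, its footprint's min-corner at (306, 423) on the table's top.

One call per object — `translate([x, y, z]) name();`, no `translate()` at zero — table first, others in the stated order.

table();
translate([306, 423, 696]) picture_frame();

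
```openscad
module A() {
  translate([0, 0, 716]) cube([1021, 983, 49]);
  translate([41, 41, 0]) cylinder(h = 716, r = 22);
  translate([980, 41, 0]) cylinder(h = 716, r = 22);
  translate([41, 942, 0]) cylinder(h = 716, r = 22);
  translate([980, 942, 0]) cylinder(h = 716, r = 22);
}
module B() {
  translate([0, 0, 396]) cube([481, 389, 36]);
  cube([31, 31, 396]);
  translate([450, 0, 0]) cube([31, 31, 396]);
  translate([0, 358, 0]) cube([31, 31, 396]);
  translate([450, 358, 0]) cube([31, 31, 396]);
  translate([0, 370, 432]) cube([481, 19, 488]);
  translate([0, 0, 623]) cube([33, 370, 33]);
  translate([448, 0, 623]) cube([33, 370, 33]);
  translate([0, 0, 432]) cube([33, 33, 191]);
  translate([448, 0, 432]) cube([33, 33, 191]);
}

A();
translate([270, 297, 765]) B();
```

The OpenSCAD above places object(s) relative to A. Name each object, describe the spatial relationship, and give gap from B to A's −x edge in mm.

The chair's min-x is at 270; the table's min-x is 0; gap = 270 mm.

A is a table. B is a chair. The chair is on top of the table, centred. The gap from the chair to the table's −x edge is 270 mm.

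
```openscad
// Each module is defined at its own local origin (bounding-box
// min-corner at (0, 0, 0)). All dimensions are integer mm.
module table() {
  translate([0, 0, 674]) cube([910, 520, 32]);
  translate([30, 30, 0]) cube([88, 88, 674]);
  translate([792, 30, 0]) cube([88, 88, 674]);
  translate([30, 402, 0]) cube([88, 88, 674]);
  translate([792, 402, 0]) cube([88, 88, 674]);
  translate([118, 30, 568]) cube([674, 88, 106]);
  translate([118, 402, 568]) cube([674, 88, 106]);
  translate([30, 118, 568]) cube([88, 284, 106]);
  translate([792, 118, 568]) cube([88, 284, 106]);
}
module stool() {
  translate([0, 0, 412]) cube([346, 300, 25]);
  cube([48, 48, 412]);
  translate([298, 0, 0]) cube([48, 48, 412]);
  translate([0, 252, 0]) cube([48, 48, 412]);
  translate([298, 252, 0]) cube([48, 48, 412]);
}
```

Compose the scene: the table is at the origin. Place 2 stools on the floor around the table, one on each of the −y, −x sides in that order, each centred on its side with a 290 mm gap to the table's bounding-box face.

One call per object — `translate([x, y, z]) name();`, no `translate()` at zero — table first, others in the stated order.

table();
translate([282, -590, 0]) stool();
translate([-636, 110, 0]) stool();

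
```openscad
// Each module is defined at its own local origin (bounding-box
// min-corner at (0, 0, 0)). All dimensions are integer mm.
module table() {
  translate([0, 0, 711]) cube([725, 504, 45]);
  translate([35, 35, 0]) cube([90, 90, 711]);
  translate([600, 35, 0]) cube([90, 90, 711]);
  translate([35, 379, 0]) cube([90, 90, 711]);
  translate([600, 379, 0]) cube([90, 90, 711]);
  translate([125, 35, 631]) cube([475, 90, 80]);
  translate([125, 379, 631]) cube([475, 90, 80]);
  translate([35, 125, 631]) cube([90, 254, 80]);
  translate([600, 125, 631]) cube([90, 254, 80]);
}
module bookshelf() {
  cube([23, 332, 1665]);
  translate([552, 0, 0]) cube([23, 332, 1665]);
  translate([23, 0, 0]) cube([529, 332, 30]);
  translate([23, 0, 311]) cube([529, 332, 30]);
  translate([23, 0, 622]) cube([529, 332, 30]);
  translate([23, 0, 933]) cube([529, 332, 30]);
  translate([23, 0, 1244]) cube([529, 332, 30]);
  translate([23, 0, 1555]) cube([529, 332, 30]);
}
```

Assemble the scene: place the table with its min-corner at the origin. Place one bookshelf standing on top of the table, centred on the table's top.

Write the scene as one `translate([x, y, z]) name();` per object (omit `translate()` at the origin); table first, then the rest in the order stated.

table();
translate([75, 86, 756]) bookshelf();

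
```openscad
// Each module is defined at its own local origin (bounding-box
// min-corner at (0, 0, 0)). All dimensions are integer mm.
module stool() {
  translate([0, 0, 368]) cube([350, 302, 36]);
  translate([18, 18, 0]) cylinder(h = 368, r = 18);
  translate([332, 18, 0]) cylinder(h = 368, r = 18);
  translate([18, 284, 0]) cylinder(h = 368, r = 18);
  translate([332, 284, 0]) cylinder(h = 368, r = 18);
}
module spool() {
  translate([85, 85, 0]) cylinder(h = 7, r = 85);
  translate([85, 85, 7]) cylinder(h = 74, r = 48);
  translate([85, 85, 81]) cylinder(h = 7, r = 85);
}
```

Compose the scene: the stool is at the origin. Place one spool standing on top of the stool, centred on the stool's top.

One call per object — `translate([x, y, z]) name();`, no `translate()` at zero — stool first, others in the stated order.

stool();
translate([90, 66, 404]) spool();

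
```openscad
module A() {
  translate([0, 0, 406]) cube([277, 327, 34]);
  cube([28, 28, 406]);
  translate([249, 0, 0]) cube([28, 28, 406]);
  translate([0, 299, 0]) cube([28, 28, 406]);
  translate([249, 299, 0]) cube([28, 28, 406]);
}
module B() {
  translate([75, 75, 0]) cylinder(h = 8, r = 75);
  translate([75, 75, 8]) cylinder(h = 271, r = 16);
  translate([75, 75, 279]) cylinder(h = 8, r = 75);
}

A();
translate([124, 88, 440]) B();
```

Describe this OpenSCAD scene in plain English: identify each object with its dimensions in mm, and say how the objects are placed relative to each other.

A is a simple wooden stool: a rectangular seat 277 mm (x) by 327 mm (y), 34 mm thick, top face at z = 440 mm, on four square legs, each 28×28 mm in cross-section. The legs rest on z = 0, each flush with a corner of the seat.

B is a spool: two coaxial disc flanges of radius 75 mm and thickness 8 mm, joined by a core cylinder of radius 16 mm and height 271 mm. The lower flange rests on z = 0 and the three cylinders share a vertical axis.

The spool is on top of the stool.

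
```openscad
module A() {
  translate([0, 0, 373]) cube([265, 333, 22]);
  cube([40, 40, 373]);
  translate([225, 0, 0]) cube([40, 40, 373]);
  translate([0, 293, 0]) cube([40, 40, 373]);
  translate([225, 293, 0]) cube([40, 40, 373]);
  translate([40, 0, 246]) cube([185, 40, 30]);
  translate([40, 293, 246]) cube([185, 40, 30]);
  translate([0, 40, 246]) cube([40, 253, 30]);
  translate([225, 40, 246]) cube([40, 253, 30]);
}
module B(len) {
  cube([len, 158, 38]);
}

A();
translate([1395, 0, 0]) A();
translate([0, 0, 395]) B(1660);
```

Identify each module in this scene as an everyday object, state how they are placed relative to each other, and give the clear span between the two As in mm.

Second stool starts at x = 1395; first ends at x = 265; clear span = 1395 − 265 = 1130 mm.

A is a stool. B is a beam. A beam spans the tops of two stools. The clear span between the two stools is 1130 mm.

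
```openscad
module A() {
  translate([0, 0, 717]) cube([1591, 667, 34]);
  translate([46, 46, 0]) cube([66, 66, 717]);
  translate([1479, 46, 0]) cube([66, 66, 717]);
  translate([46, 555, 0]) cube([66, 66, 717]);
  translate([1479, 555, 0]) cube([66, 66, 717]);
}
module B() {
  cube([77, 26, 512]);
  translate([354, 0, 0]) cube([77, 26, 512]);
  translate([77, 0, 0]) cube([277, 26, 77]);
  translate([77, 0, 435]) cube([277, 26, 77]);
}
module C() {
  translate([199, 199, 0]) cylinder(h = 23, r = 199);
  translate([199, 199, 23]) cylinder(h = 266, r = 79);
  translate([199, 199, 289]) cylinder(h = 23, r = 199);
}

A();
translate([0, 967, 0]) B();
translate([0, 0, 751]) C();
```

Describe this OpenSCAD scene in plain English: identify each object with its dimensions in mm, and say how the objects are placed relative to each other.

A is a rectangular dining table. The top is 1591×667×34 mm with its upper surface at z = 751 mm. It stands on four 66×66 mm square legs, each inset 46 mm from the nearest pair of top edges, running from the floor to the underside of the top.

B is a picture frame with a 277×358 mm rectangular opening (x by z) and a uniform 77 mm border on every side. Frame depth is 26 mm along y. It is built from two vertical stiles running the full outside height and two horizontal rails spanning the gap between the stiles.

C is a spool: two coaxial disc flanges of radius 199 mm and thickness 23 mm, joined by a core cylinder of radius 79 mm and height 266 mm. The lower flange rests on z = 0 and the three cylinders share a vertical axis.

The picture frame is on the floor beside the table on its +y side. The spool is on top of the table.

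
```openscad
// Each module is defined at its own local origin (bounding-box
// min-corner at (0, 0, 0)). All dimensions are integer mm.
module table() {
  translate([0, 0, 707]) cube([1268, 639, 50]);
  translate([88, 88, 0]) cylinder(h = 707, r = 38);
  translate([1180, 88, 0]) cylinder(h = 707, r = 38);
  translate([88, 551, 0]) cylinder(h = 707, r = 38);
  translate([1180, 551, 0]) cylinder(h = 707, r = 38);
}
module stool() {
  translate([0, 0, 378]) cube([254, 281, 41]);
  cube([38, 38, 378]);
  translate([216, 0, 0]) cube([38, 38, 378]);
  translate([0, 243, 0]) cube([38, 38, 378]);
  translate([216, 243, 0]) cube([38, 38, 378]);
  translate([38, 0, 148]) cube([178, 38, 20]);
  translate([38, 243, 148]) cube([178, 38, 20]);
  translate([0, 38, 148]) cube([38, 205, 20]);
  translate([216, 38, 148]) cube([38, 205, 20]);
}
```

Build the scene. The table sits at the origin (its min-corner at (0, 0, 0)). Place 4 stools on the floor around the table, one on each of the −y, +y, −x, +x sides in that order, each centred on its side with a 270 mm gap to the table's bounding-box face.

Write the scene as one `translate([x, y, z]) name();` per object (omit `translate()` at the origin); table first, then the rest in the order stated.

table();
translate([507, -551, 0]) stool();
translate([507, 909, 0]) stool();
translate([-524, 179, 0]) stool();
translate([1538, 179, 0]) stool();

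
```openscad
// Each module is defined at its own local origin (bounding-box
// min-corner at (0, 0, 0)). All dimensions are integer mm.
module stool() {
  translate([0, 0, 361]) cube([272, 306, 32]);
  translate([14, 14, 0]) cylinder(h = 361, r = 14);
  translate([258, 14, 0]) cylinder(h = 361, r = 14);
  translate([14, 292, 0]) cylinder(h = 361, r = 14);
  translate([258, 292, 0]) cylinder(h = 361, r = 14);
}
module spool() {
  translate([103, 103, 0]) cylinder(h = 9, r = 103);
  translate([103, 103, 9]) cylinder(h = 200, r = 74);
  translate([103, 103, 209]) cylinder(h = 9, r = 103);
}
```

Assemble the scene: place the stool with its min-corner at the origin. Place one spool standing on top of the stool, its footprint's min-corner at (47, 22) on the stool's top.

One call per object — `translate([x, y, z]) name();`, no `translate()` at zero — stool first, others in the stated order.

stool();
translate([47, 22, 393]) spool();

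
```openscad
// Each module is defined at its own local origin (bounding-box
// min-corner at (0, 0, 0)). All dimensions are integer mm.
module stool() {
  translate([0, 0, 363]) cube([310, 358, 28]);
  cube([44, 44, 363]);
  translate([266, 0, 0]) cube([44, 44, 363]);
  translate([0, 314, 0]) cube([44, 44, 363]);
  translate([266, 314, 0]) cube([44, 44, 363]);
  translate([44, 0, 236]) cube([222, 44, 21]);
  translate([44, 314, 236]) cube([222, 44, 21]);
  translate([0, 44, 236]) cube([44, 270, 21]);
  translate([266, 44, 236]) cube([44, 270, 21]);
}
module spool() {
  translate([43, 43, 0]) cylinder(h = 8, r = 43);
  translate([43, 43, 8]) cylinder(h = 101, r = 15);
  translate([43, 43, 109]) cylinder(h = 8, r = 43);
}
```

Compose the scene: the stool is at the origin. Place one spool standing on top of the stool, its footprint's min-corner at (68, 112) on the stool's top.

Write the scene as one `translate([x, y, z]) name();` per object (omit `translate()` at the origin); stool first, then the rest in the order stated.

stool();
translate([68, 112, 391]) spool();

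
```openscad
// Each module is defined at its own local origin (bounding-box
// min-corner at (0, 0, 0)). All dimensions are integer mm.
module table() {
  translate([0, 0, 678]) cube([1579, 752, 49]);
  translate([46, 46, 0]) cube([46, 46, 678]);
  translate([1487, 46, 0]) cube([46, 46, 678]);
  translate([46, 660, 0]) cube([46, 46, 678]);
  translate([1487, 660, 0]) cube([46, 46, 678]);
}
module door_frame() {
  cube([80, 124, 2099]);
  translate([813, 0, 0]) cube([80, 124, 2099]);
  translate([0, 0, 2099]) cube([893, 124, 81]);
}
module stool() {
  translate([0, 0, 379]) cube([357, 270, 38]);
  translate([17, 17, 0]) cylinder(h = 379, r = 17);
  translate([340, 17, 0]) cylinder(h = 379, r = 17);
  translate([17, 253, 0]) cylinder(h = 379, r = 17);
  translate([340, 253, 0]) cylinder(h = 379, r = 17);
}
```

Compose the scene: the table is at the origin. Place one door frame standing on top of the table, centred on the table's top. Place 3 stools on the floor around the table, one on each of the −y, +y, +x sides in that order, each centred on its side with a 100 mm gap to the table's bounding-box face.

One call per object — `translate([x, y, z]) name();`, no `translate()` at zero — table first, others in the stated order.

table();
translate([343, 314, 727]) door_frame();
translate([611, -370, 0]) stool();
translate([611, 852, 0]) stool();
translate([1679, 241, 0]) stool();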